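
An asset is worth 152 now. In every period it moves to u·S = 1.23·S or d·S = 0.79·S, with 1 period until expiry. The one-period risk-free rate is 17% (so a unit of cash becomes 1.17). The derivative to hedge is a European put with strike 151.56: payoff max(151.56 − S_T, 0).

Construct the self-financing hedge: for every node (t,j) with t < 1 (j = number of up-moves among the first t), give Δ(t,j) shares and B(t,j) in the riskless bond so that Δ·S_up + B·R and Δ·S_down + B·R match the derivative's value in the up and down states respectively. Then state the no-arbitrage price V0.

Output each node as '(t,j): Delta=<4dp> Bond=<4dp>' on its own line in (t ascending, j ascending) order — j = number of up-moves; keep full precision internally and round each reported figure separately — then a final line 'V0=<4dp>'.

(0,0): Delta=-0.4707 Bond=75.2145
V0=3.6690

Risk-neutral probability p* = (R−d)/(u−d) = (1.17−0.79)/(1.23−0.79) = 0.8636.
Terminal values V(1,·): V(1,0)=31.4800, V(1,1)=0.0000
  t=0,j=0: stock 152.0000 → up 186.9600 (V=0.0000), down 120.0800 (V=31.4800). Price 3.6690; hedge Δ=-0.4707, bond B=75.2145.
Check: Δ(0,0)·S0 + B(0,0) = 3.6690 = V0.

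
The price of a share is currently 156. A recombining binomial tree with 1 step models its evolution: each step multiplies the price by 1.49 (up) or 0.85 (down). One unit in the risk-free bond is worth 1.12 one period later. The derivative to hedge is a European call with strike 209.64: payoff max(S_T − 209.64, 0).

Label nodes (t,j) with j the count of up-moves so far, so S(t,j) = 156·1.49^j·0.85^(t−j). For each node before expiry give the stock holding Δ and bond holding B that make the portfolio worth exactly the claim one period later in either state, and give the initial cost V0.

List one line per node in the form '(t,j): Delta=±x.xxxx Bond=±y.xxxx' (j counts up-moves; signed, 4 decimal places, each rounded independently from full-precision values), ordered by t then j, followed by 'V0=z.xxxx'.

(0,0): Delta=0.2284 Bond=-27.0368
V0=8.5882

Under the risk-neutral measure, an up-move has probability p* = (R−d)/(u−d) = 0.4219 and values discount at R = 1.12.
At expiry t=1: V(1,0)=0.0000, V(1,1)=22.8000
(0,0): S=156.0000. Δ = (V_up−V_dn)/(S_up−S_dn) = (22.8000−0.0000)/(232.4400−132.6000) = 0.2284. V = [p*·22.8000 + (1−p*)·0.0000]/1.12 = 8.5882. B = V − Δ·S = -27.0368.
The time-0 hedge costs 8.5882, which is the no-arbitrage price.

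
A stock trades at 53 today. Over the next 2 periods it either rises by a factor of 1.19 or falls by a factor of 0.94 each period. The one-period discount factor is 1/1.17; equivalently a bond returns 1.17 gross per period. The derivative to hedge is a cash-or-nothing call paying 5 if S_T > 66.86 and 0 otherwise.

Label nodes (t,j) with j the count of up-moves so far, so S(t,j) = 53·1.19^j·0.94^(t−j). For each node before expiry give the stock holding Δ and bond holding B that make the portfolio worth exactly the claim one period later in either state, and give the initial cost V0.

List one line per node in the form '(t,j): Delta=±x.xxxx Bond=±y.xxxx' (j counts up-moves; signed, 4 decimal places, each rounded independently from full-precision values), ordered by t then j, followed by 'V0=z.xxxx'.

(0,0): Delta=0.2967 Bond=-12.6350
(1,0): Delta=0.0000 Bond=0.0000
(1,1): Delta=0.3171 Bond=-16.0684
V0=3.0915

Under the risk-neutral measure, an up-move has probability p* = (R−d)/(u−d) = 0.9200 and values discount at R = 1.17.
Terminal values V(2,·): V(2,0)=0.0000, V(2,1)=0.0000, V(2,2)=5.0000
  t=1,j=0: stock 49.8200 → up 59.2858 (V=0.0000), down 46.8308 (V=0.0000). Price 0.0000; hedge Δ=0.0000, bond B=0.0000.
  t=1,j=1: stock 63.0700 → up 75.0533 (V=5.0000), down 59.2858 (V=0.0000). Price 3.9316; hedge Δ=0.3171, bond B=-16.0684.
  t=0,j=0: stock 53.0000 → up 63.0700 (V=3.9316), down 49.8200 (V=0.0000). Price 3.0915; hedge Δ=0.2967, bond B=-12.6350.
Each (Δ,B) replicates both successor values, so the strategy is self-financing and V0 is arbitrage-free.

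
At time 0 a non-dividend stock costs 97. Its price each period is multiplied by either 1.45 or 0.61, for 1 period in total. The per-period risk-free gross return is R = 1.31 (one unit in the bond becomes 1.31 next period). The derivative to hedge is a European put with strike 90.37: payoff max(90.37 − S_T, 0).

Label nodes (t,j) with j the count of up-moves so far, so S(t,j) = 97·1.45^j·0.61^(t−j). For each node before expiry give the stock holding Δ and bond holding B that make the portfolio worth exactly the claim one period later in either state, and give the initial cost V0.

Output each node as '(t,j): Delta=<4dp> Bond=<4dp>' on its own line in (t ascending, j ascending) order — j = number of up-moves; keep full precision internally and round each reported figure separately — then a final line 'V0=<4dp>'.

(0,0): Delta=-0.3829 Bond=41.1123
V0=3.9695

No-arbitrage ⇒ martingale measure with p* = (R−d)/(u−d) = 0.8333.
Terminal values V(1,·): V(1,0)=31.2000, V(1,1)=0.0000
Node (0,0) S=97.0000: V=(p*·0.0000+(1−p*)·31.2000)/1.31=3.9695; Δ=(0.0000−31.2000)/(140.6500−59.1700)=-0.3829; B=V−Δ·S=41.1123
Each (Δ,B) replicates both successor values, so the strategy is self-financing and V0 is arbitrage-free.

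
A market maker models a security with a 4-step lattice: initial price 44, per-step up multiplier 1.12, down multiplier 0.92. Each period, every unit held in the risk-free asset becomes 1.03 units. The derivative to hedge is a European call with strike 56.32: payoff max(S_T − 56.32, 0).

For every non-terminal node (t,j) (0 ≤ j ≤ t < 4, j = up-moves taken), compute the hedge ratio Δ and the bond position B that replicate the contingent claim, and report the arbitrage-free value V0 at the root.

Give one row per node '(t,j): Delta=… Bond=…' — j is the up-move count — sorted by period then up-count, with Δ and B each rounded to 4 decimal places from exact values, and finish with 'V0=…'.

(0,0): Delta=0.2373 Bond=-9.2458
(1,0): Delta=0.0194 Bond=-0.7023
(1,1): Delta=0.3838 Bond=-16.7403
(2,0): Delta=0.0000 Bond=0.0000
(2,1): Delta=0.0325 Bond=-1.3152
(2,2): Delta=0.6199 Bond=-30.2739
(3,0): Delta=0.0000 Bond=0.0000
(3,1): Delta=0.0000 Bond=0.0000
(3,2): Delta=0.0543 Bond=-2.4629
(3,3): Delta=1.0000 Bond=-54.6796
V0=1.1967

Risk-neutral probability p* = (R−d)/(u−d) = (1.03−0.92)/(1.12−0.92) = 0.5500.
At expiry t=4: V(4,0)=0.0000, V(4,1)=0.0000, V(4,2)=0.0000, V(4,3)=0.5515, V(4,4)=12.9149
  t=3,j=0: stock 34.2623 → up 38.3737 (V=0.0000), down 31.5213 (V=0.0000). Price 0.0000; hedge Δ=0.0000, bond B=0.0000.
  t=3,j=1: stock 41.7106 → up 46.7159 (V=0.0000), down 38.3737 (V=0.0000). Price 0.0000; hedge Δ=0.0000, bond B=0.0000.
  t=3,j=2: stock 50.7781 → up 56.8715 (V=0.5515), down 46.7159 (V=0.0000). Price 0.2945; hedge Δ=0.0543, bond B=-2.4629.
  t=3,j=3: stock 61.8168 → up 69.2349 (V=12.9149), down 56.8715 (V=0.5515). Price 7.1372; hedge Δ=1.0000, bond B=-54.6796.
  t=2,j=0: stock 37.2416 → up 41.7106 (V=0.0000), down 34.2623 (V=0.0000). Price 0.0000; hedge Δ=0.0000, bond B=0.0000.
  t=2,j=1: stock 45.3376 → up 50.7781 (V=0.2945), down 41.7106 (V=0.0000). Price 0.1572; hedge Δ=0.0325, bond B=-1.3152.
  t=2,j=2: stock 55.1936 → up 61.8168 (V=7.1372), down 50.7781 (V=0.2945). Price 3.9398; hedge Δ=0.6199, bond B=-30.2739.
  t=1,j=0: stock 40.4800 → up 45.3376 (V=0.1572), down 37.2416 (V=0.0000). Price 0.0840; hedge Δ=0.0194, bond B=-0.7023.
  t=1,j=1: stock 49.2800 → up 55.1936 (V=3.9398), down 45.3376 (V=0.1572). Price 2.1725; hedge Δ=0.3838, bond B=-16.7403.
  t=0,j=0: stock 44.0000 → up 49.2800 (V=2.1725), down 40.4800 (V=0.0840). Price 1.1967; hedge Δ=0.2373, bond B=-9.2458.
Root portfolio cost Δ·44+B reproduces V0=1.1967.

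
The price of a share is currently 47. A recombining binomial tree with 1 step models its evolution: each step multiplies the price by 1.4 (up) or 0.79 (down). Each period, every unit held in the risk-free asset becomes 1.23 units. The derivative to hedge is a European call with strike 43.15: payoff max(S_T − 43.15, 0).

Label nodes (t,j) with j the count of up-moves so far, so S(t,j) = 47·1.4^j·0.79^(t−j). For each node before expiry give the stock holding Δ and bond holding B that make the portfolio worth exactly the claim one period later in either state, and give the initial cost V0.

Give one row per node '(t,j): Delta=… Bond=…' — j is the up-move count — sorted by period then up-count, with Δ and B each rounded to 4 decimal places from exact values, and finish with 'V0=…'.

Under the risk-neutral measure, an up-move has probability p* = (R−d)/(u−d) = 0.7213 and values discount at R = 1.23.
Terminal values V(1,·): V(1,0)=0.0000, V(1,1)=22.6500
  t=0,j=0: stock 47.0000 → up 65.8000 (V=22.6500), down 37.1300 (V=0.0000). Price 13.2827; hedge Δ=0.7900, bond B=-23.8485.
Check: Δ(0,0)·S0 + B(0,0) = 13.2827 = V0.

(0,0): Delta=0.7900 Bond=-23.8485
V0=13.2827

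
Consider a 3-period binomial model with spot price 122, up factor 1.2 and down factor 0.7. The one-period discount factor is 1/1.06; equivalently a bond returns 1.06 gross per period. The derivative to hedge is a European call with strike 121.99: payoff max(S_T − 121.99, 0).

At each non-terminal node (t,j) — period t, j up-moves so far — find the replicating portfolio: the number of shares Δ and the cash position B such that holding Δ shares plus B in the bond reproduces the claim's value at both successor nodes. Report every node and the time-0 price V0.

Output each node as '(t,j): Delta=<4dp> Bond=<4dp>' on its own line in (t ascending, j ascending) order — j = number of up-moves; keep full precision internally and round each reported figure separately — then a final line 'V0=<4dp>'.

(0,0): Delta=0.6702 Bond=-53.5645
(1,0): Delta=0.0157 Bond=-0.8846
(1,1): Delta=0.8187 Bond=-78.5149
(2,0): Delta=0.0000 Bond=0.0000
(2,1): Delta=0.0192 Bond=-1.3023
(2,2): Delta=1.0000 Bond=-115.0849
V0=28.1973

No-arbitrage ⇒ martingale measure with p* = (R−d)/(u−d) = 0.7200.
Terminal payoffs: V(3,0)=0.0000, V(3,1)=0.0000, V(3,2)=0.9860, V(3,3)=88.8260
Node (2,0) S=59.7800: V=(p*·0.0000+(1−p*)·0.0000)/1.06=0.0000; Δ=(0.0000−0.0000)/(71.7360−41.8460)=0.0000; B=V−Δ·S=0.0000
Node (2,1) S=102.4800: V=(p*·0.9860+(1−p*)·0.0000)/1.06=0.6697; Δ=(0.9860−0.0000)/(122.9760−71.7360)=0.0192; B=V−Δ·S=-1.3023
Node (2,2) S=175.6800: V=(p*·88.8260+(1−p*)·0.9860)/1.06=60.5951; Δ=(88.8260−0.9860)/(210.8160−122.9760)=1.0000; B=V−Δ·S=-115.0849
Node (1,0) S=85.4000: V=(p*·0.6697+(1−p*)·0.0000)/1.06=0.4549; Δ=(0.6697−0.0000)/(102.4800−59.7800)=0.0157; B=V−Δ·S=-0.8846
Node (1,1) S=146.4000: V=(p*·60.5951+(1−p*)·0.6697)/1.06=41.3358; Δ=(60.5951−0.6697)/(175.6800−102.4800)=0.8187; B=V−Δ·S=-78.5149
Node (0,0) S=122.0000: V=(p*·41.3358+(1−p*)·0.4549)/1.06=28.1973; Δ=(41.3358−0.4549)/(146.4000−85.4000)=0.6702; B=V−Δ·S=-53.5645
Check: Δ(0,0)·S0 + B(0,0) = 28.1973 = V0.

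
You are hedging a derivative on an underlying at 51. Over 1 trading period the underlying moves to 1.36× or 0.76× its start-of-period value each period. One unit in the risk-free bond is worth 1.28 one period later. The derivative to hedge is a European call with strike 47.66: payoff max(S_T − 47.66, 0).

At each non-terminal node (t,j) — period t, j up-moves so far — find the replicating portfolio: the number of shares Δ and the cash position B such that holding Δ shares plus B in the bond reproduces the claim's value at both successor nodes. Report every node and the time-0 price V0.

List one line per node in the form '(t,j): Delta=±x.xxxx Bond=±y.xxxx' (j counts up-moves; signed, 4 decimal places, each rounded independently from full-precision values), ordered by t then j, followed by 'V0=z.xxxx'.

(0,0): Delta=0.7092 Bond=-21.4740
V0=14.6927

Under the risk-neutral measure, an up-move has probability p* = (R−d)/(u−d) = 0.8667 and values discount at R = 1.28.
Terminal payoffs: V(1,0)=0.0000, V(1,1)=21.7000
(0,0): S=51.0000. Δ = (V_up−V_dn)/(S_up−S_dn) = (21.7000−0.0000)/(69.3600−38.7600) = 0.7092. V = [p*·21.7000 + (1−p*)·0.0000]/1.28 = 14.6927. B = V − Δ·S = -21.4740.
Root portfolio cost Δ·51+B reproduces V0=14.6927.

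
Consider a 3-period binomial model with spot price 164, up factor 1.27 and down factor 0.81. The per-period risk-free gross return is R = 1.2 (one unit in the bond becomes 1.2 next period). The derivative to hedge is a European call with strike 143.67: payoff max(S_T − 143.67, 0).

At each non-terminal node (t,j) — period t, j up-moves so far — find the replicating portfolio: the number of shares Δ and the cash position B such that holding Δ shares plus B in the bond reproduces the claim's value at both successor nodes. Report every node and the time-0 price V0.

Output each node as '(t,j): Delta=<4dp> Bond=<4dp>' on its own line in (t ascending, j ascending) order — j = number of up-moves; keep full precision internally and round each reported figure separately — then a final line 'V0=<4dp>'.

Since d<R<u, set p* = (R−d)/(u−d) = 0.8478; price each node as the discounted p*-expectation of its children.
At expiry t=3: V(3,0)=0.0000, V(3,1)=0.0000, V(3,2)=70.5876, V(3,3)=192.2648
  t=2,j=0: stock 107.6004 → up 136.6525 (V=0.0000), down 87.1563 (V=0.0000). Price 0.0000; hedge Δ=0.0000, bond B=0.0000.
  t=2,j=1: stock 168.7068 → up 214.2576 (V=70.5876), down 136.6525 (V=0.0000). Price 49.8717; hedge Δ=0.9096, bond B=-103.5797.
  t=2,j=2: stock 264.5156 → up 335.9348 (V=192.2648), down 214.2576 (V=70.5876). Price 144.7906; hedge Δ=1.0000, bond B=-119.7250.
  t=1,j=0: stock 132.8400 → up 168.7068 (V=49.8717), down 107.6004 (V=0.0000). Price 35.2354; hedge Δ=0.8161, bond B=-73.1813.
  t=1,j=1: stock 208.2800 → up 264.5156 (V=144.7906), down 168.7068 (V=49.8717). Price 108.6220; hedge Δ=0.9907, bond B=-97.7234.
  t=0,j=0: stock 164.0000 → up 208.2800 (V=108.6220), down 132.8400 (V=35.2354). Price 81.2121; hedge Δ=0.9728, bond B=-78.3240.
Self-financing check: at every node Δ·S+B equals the discounted successor values.

(0,0): Delta=0.9728 Bond=-78.3240
(1,0): Delta=0.8161 Bond=-73.1813
(1,1): Delta=0.9907 Bond=-97.7234
(2,0): Delta=0.0000 Bond=0.0000
(2,1): Delta=0.9096 Bond=-103.5797
(2,2): Delta=1.0000 Bond=-119.7250
V0=81.2121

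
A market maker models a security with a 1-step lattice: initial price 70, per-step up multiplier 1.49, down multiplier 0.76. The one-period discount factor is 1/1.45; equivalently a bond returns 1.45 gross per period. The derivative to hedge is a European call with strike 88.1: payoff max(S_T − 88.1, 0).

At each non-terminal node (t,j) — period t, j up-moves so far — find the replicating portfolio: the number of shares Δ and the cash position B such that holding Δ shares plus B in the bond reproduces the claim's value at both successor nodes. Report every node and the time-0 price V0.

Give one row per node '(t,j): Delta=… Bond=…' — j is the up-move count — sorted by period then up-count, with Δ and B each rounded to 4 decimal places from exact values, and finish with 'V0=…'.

Risk-neutral probability p* = (R−d)/(u−d) = (1.45−0.76)/(1.49−0.76) = 0.9452.
Terminal values V(1,·): V(1,0)=0.0000, V(1,1)=16.2000
  t=0,j=0: stock 70.0000 → up 104.3000 (V=16.2000), down 53.2000 (V=0.0000). Price 10.5602; hedge Δ=0.3170, bond B=-11.6316.
Root portfolio cost Δ·70+B reproduces V0=10.5602.

(0,0): Delta=0.3170 Bond=-11.6316
V0=10.5602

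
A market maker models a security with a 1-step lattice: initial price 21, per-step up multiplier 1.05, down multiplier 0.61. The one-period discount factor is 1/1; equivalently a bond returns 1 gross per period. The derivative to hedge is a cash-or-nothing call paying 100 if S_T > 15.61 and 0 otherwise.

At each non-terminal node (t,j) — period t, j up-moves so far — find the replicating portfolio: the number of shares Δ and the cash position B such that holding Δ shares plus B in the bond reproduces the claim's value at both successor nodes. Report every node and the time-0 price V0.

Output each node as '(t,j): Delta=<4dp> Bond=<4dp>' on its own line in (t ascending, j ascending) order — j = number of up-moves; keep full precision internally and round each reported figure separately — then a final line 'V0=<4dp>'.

No-arbitrage ⇒ martingale measure with p* = (R−d)/(u−d) = 0.8864.
At expiry t=1: V(1,0)=0.0000, V(1,1)=100.0000
  t=0,j=0: stock 21.0000 → up 22.0500 (V=100.0000), down 12.8100 (V=0.0000). Price 88.6364; hedge Δ=10.8225, bond B=-138.6364.
Check: Δ(0,0)·S0 + B(0,0) = 88.6364 = V0.

(0,0): Delta=10.8225 Bond=-138.6364
V0=88.6364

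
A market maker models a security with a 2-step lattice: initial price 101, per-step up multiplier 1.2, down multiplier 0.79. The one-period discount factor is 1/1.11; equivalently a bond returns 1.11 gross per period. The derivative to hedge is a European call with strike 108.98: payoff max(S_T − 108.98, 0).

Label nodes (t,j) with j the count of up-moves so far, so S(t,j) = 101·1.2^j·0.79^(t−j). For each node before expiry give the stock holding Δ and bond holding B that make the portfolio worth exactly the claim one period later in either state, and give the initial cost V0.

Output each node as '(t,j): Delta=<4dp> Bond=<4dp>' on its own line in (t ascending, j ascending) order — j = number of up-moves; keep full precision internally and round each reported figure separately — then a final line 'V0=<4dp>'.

(0,0): Delta=0.6191 Bond=-44.5021
(1,0): Delta=0.0000 Bond=0.0000
(1,1): Delta=0.7337 Bond=-63.2903
V0=18.0261

The replicating-portfolio and risk-neutral prices coincide; use p* = (1.11−0.79)/(1.2−0.79) = 0.7805 for the latter.
Terminal payoffs: V(2,0)=0.0000, V(2,1)=0.0000, V(2,2)=36.4600
(1,0): S=79.7900. Δ = (V_up−V_dn)/(S_up−S_dn) = (0.0000−0.0000)/(95.7480−63.0341) = 0.0000. V = [p*·0.0000 + (1−p*)·0.0000]/1.11 = 0.0000. B = V − Δ·S = 0.0000.
(1,1): S=121.2000. Δ = (V_up−V_dn)/(S_up−S_dn) = (36.4600−0.0000)/(145.4400−95.7480) = 0.7337. V = [p*·36.4600 + (1−p*)·0.0000]/1.11 = 25.6366. B = V − Δ·S = -63.2903.
(0,0): S=101.0000. Δ = (V_up−V_dn)/(S_up−S_dn) = (25.6366−0.0000)/(121.2000−79.7900) = 0.6191. V = [p*·25.6366 + (1−p*)·0.0000]/1.11 = 18.0261. B = V − Δ·S = -44.5021.
Self-financing check: at every node Δ·S+B equals the discounted successor values.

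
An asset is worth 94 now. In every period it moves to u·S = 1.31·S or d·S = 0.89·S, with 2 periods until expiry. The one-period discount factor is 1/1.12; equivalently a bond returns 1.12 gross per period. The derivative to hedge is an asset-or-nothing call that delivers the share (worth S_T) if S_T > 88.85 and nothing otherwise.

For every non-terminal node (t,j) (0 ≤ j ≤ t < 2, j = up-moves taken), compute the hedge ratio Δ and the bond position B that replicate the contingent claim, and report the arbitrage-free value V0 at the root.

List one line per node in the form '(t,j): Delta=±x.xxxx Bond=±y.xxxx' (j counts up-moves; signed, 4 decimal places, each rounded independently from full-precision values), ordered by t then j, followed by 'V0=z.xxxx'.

(0,0): Delta=1.7618 Bond=-83.7526
(1,0): Delta=3.1190 Bond=-207.3537
(1,1): Delta=1.0000 Bond=0.0000
V0=81.8527

Under the risk-neutral measure, an up-move has probability p* = (R−d)/(u−d) = 0.5476 and values discount at R = 1.12.
Payoff layer (t=2): V(2,0)=0.0000, V(2,1)=109.5946, V(2,2)=161.3134
Node (1,0) S=83.6600: V=(p*·109.5946+(1−p*)·0.0000)/1.12=53.5858; Δ=(109.5946−0.0000)/(109.5946−74.4574)=3.1190; B=V−Δ·S=-207.3537
Node (1,1) S=123.1400: V=(p*·161.3134+(1−p*)·109.5946)/1.12=123.1400; Δ=(161.3134−109.5946)/(161.3134−109.5946)=1.0000; B=V−Δ·S=0.0000
Node (0,0) S=94.0000: V=(p*·123.1400+(1−p*)·53.5858)/1.12=81.8527; Δ=(123.1400−53.5858)/(123.1400−83.6600)=1.7618; B=V−Δ·S=-83.7526
Check: Δ(0,0)·S0 + B(0,0) = 81.8527 = V0.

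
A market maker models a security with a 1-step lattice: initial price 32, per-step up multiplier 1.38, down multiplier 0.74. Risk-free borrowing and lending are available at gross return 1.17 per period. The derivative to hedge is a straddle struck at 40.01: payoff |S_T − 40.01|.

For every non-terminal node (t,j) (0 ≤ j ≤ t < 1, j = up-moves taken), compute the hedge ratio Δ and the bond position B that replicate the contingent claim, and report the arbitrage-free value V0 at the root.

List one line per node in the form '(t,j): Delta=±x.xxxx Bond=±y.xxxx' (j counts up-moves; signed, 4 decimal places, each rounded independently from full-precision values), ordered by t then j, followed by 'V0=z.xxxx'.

Risk-neutral probability p* = (R−d)/(u−d) = (1.17−0.74)/(1.38−0.74) = 0.6719.
At expiry t=1: V(1,0)=16.3300, V(1,1)=4.1500
(0,0): S=32.0000. Δ = (V_up−V_dn)/(S_up−S_dn) = (4.1500−16.3300)/(44.1600−23.6800) = -0.5947. V = [p*·4.1500 + (1−p*)·16.3300]/1.17 = 6.9629. B = V − Δ·S = 25.9941.
Check: Δ(0,0)·S0 + B(0,0) = 6.9629 = V0.

(0,0): Delta=-0.5947 Bond=25.9941
V0=6.9629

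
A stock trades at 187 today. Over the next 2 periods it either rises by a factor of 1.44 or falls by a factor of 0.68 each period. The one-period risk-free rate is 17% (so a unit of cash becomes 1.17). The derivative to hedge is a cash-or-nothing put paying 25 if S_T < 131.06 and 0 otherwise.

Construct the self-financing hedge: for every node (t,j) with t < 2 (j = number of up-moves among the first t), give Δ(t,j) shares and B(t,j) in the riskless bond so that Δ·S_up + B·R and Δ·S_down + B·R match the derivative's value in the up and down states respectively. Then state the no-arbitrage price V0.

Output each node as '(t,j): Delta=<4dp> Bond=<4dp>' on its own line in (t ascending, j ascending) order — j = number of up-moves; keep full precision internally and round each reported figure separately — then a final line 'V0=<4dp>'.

No-arbitrage ⇒ martingale measure with p* = (R−d)/(u−d) = 0.6447.
Terminal values V(2,·): V(2,0)=25.0000, V(2,1)=0.0000, V(2,2)=0.0000
(1,0): S=127.1600. Δ = (V_up−V_dn)/(S_up−S_dn) = (0.0000−25.0000)/(183.1104−86.4688) = -0.2587. V = [p*·0.0000 + (1−p*)·25.0000]/1.17 = 7.5911. B = V − Δ·S = 40.4858.
(1,1): S=269.2800. Δ = (V_up−V_dn)/(S_up−S_dn) = (0.0000−0.0000)/(387.7632−183.1104) = 0.0000. V = [p*·0.0000 + (1−p*)·0.0000]/1.17 = 0.0000. B = V − Δ·S = 0.0000.
(0,0): S=187.0000. Δ = (V_up−V_dn)/(S_up−S_dn) = (0.0000−7.5911)/(269.2800−127.1600) = -0.0534. V = [p*·0.0000 + (1−p*)·7.5911]/1.17 = 2.3050. B = V − Δ·S = 12.2933.
Check: Δ(0,0)·S0 + B(0,0) = 2.3050 = V0.

(0,0): Delta=-0.0534 Bond=12.2933
(1,0): Delta=-0.2587 Bond=40.4858
(1,1): Delta=0.0000 Bond=0.0000
V0=2.3050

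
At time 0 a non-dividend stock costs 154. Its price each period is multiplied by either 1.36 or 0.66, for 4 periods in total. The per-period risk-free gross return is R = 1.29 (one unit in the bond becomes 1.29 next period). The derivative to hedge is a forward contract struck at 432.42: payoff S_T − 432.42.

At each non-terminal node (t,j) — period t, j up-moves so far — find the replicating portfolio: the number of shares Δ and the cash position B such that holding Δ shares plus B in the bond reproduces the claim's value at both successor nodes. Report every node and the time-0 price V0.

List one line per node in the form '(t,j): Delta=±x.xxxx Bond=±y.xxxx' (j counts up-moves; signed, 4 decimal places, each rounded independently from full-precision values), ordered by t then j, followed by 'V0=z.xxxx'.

Risk-neutral probability p* = (R−d)/(u−d) = (1.29−0.66)/(1.36−0.66) = 0.9000.
Terminal payoffs: V(4,0)=-403.1989, V(4,1)=-372.2068, V(4,2)=-308.3444, V(4,3)=-176.7491, V(4,4)=94.4171
  t=3,j=0: stock 44.2744 → up 60.2132 (V=-372.2068), down 29.2211 (V=-403.1989). Price -290.9349; hedge Δ=1.0000, bond B=-335.2093.
  t=3,j=1: stock 91.2321 → up 124.0756 (V=-308.3444), down 60.2132 (V=-372.2068). Price -243.9772; hedge Δ=1.0000, bond B=-335.2093.
  t=3,j=2: stock 187.9933 → up 255.6709 (V=-176.7491), down 124.0756 (V=-308.3444). Price -147.2160; hedge Δ=1.0000, bond B=-335.2093.
  t=3,j=3: stock 387.3802 → up 526.8371 (V=94.4171), down 255.6709 (V=-176.7491). Price 52.1709; hedge Δ=1.0000, bond B=-335.2093.
  t=2,j=0: stock 67.0824 → up 91.2321 (V=-243.9772), down 44.2744 (V=-290.9349). Price -192.7698; hedge Δ=1.0000, bond B=-259.8522.
  t=2,j=1: stock 138.2304 → up 187.9933 (V=-147.2160), down 91.2321 (V=-243.9772). Price -121.6218; hedge Δ=1.0000, bond B=-259.8522.
  t=2,j=2: stock 284.8384 → up 387.3802 (V=52.1709), down 187.9933 (V=-147.2160). Price 24.9862; hedge Δ=1.0000, bond B=-259.8522.
  t=1,j=0: stock 101.6400 → up 138.2304 (V=-121.6218), down 67.0824 (V=-192.7698). Price -99.7958; hedge Δ=1.0000, bond B=-201.4358.
  t=1,j=1: stock 209.4400 → up 284.8384 (V=24.9862), down 138.2304 (V=-121.6218). Price 8.0042; hedge Δ=1.0000, bond B=-201.4358.
  t=0,j=0: stock 154.0000 → up 209.4400 (V=8.0042), down 101.6400 (V=-99.7958). Price -2.1518; hedge Δ=1.0000, bond B=-156.1518.
The time-0 hedge costs -2.1518, which is the no-arbitrage price.

(0,0): Delta=1.0000 Bond=-156.1518
(1,0): Delta=1.0000 Bond=-201.4358
(1,1): Delta=1.0000 Bond=-201.4358
(2,0): Delta=1.0000 Bond=-259.8522
(2,1): Delta=1.0000 Bond=-259.8522
(2,2): Delta=1.0000 Bond=-259.8522
(3,0): Delta=1.0000 Bond=-335.2093
(3,1): Delta=1.0000 Bond=-335.2093
(3,2): Delta=1.0000 Bond=-335.2093
(3,3): Delta=1.0000 Bond=-335.2093
V0=-2.1518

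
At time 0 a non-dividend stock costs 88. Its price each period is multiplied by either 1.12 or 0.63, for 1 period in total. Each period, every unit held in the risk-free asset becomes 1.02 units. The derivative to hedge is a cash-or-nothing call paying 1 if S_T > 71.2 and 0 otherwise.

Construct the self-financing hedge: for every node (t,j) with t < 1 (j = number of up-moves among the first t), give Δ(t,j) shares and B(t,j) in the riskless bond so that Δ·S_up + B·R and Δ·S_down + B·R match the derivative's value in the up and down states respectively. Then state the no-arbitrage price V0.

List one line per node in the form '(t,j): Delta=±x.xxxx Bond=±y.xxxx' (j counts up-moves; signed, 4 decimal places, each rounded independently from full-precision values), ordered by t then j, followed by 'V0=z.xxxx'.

Risk-neutral probability p* = (R−d)/(u−d) = (1.02−0.63)/(1.12−0.63) = 0.7959.
At expiry t=1: V(1,0)=0.0000, V(1,1)=1.0000
  t=0,j=0: stock 88.0000 → up 98.5600 (V=1.0000), down 55.4400 (V=0.0000). Price 0.7803; hedge Δ=0.0232, bond B=-1.2605.
Self-financing check: at every node Δ·S+B equals the discounted successor values.

(0,0): Delta=0.0232 Bond=-1.2605
V0=0.7803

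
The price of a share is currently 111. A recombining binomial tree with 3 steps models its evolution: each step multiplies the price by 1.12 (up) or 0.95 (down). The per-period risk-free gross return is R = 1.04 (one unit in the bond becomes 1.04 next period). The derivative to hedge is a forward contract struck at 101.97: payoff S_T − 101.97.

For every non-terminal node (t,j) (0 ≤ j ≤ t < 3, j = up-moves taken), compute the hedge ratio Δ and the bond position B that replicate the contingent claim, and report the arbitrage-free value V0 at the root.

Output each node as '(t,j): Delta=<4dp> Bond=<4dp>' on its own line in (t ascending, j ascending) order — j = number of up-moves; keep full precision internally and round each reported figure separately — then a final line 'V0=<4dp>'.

(0,0): Delta=1.0000 Bond=-90.6510
(1,0): Delta=1.0000 Bond=-94.2770
(1,1): Delta=1.0000 Bond=-94.2770
(2,0): Delta=1.0000 Bond=-98.0481
(2,1): Delta=1.0000 Bond=-98.0481
(2,2): Delta=1.0000 Bond=-98.0481
V0=20.3490

Under the risk-neutral measure, an up-move has probability p* = (R−d)/(u−d) = 0.5294 and values discount at R = 1.04.
Payoff layer (t=3): V(3,0)=-6.8014, V(3,1)=10.2288, V(3,2)=30.3065, V(3,3)=53.9770
  t=2,j=0: stock 100.1775 → up 112.1988 (V=10.2288), down 95.1686 (V=-6.8014). Price 2.1294; hedge Δ=1.0000, bond B=-98.0481.
  t=2,j=1: stock 118.1040 → up 132.2765 (V=30.3065), down 112.1988 (V=10.2288). Price 20.0559; hedge Δ=1.0000, bond B=-98.0481.
  t=2,j=2: stock 139.2384 → up 155.9470 (V=53.9770), down 132.2765 (V=30.3065). Price 41.1903; hedge Δ=1.0000, bond B=-98.0481.
  t=1,j=0: stock 105.4500 → up 118.1040 (V=20.0559), down 100.1775 (V=2.1294). Price 11.1730; hedge Δ=1.0000, bond B=-94.2770.
  t=1,j=1: stock 124.3200 → up 139.2384 (V=41.1903), down 118.1040 (V=20.0559). Price 30.0430; hedge Δ=1.0000, bond B=-94.2770.
  t=0,j=0: stock 111.0000 → up 124.3200 (V=30.0430), down 105.4500 (V=11.1730). Price 20.3490; hedge Δ=1.0000, bond B=-90.6510.
Root portfolio cost Δ·111+B reproduces V0=20.3490.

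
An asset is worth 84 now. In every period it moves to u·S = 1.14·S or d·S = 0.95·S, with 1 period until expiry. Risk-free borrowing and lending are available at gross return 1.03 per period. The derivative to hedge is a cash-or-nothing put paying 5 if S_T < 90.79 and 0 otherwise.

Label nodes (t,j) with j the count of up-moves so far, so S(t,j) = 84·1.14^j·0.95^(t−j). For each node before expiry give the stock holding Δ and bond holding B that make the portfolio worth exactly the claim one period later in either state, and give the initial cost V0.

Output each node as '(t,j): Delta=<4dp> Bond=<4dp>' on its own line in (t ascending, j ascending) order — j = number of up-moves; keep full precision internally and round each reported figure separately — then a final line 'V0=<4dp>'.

Since d<R<u, set p* = (R−d)/(u−d) = 0.4211; price each node as the discounted p*-expectation of its children.
At expiry t=1: V(1,0)=5.0000, V(1,1)=0.0000
  t=0,j=0: stock 84.0000 → up 95.7600 (V=0.0000), down 79.8000 (V=5.0000). Price 2.8104; hedge Δ=-0.3133, bond B=29.1262.
Self-financing check: at every node Δ·S+B equals the discounted successor values.

(0,0): Delta=-0.3133 Bond=29.1262
V0=2.8104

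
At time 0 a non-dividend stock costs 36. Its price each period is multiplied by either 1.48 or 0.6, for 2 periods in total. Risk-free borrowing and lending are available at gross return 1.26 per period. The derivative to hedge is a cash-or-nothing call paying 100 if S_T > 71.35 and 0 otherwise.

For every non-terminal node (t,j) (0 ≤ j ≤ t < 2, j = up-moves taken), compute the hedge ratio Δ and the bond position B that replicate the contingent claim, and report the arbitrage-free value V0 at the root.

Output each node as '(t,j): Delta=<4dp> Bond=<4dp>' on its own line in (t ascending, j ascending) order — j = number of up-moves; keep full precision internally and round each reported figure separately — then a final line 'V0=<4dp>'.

Since d<R<u, set p* = (R−d)/(u−d) = 0.7500; price each node as the discounted p*-expectation of its children.
At expiry t=2: V(2,0)=0.0000, V(2,1)=0.0000, V(2,2)=100.0000
Node (1,0) S=21.6000: V=(p*·0.0000+(1−p*)·0.0000)/1.26=0.0000; Δ=(0.0000−0.0000)/(31.9680−12.9600)=0.0000; B=V−Δ·S=0.0000
Node (1,1) S=53.2800: V=(p*·100.0000+(1−p*)·0.0000)/1.26=59.5238; Δ=(100.0000−0.0000)/(78.8544−31.9680)=2.1328; B=V−Δ·S=-54.1126
Node (0,0) S=36.0000: V=(p*·59.5238+(1−p*)·0.0000)/1.26=35.4308; Δ=(59.5238−0.0000)/(53.2800−21.6000)=1.8789; B=V−Δ·S=-32.2099
The time-0 hedge costs 35.4308, which is the no-arbitrage price.

(0,0): Delta=1.8789 Bond=-32.2099
(1,0): Delta=0.0000 Bond=0.0000
(1,1): Delta=2.1328 Bond=-54.1126
V0=35.4308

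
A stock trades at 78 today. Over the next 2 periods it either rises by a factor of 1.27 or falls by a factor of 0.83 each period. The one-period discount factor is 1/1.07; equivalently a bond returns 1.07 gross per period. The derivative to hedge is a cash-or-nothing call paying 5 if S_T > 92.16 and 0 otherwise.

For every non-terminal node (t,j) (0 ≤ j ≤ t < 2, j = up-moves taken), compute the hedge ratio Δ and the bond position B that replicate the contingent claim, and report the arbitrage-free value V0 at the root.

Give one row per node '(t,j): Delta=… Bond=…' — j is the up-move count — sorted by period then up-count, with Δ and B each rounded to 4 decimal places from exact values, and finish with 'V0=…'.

The replicating-portfolio and risk-neutral prices coincide; use p* = (1.07−0.83)/(1.27−0.83) = 0.5455 for the latter.
At expiry t=2: V(2,0)=0.0000, V(2,1)=0.0000, V(2,2)=5.0000
(1,0): S=64.7400. Δ = (V_up−V_dn)/(S_up−S_dn) = (0.0000−0.0000)/(82.2198−53.7342) = 0.0000. V = [p*·0.0000 + (1−p*)·0.0000]/1.07 = 0.0000. B = V − Δ·S = 0.0000.
(1,1): S=99.0600. Δ = (V_up−V_dn)/(S_up−S_dn) = (5.0000−0.0000)/(125.8062−82.2198) = 0.1147. V = [p*·5.0000 + (1−p*)·0.0000]/1.07 = 2.5489. B = V − Δ·S = -8.8148.
(0,0): S=78.0000. Δ = (V_up−V_dn)/(S_up−S_dn) = (2.5489−0.0000)/(99.0600−64.7400) = 0.0743. V = [p*·2.5489 + (1−p*)·0.0000]/1.07 = 1.2993. B = V − Δ·S = -4.4935.
Each (Δ,B) replicates both successor values, so the strategy is self-financing and V0 is arbitrage-free.

(0,0): Delta=0.0743 Bond=-4.4935
(1,0): Delta=0.0000 Bond=0.0000
(1,1): Delta=0.1147 Bond=-8.8148
V0=1.2993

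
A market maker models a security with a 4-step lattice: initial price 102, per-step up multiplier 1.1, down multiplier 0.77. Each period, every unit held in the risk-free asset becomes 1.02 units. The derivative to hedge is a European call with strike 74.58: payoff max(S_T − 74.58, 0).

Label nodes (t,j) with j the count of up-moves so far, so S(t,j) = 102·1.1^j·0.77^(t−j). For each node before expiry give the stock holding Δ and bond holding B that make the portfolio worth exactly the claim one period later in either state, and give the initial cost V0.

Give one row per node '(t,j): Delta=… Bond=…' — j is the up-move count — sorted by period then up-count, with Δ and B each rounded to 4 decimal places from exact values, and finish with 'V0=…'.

Risk-neutral probability p* = (R−d)/(u−d) = (1.02−0.77)/(1.1−0.77) = 0.7576.
Terminal payoffs: V(4,0)=0.0000, V(4,1)=0.0000, V(4,2)=0.0000, V(4,3)=29.9567, V(4,4)=74.7582
  t=3,j=0: stock 46.5664 → up 51.2230 (V=0.0000), down 35.8561 (V=0.0000). Price 0.0000; hedge Δ=0.0000, bond B=0.0000.
  t=3,j=1: stock 66.5234 → up 73.1757 (V=0.0000), down 51.2230 (V=0.0000). Price 0.0000; hedge Δ=0.0000, bond B=0.0000.
  t=3,j=2: stock 95.0334 → up 104.5367 (V=29.9567), down 73.1757 (V=0.0000). Price 22.2495; hedge Δ=0.9552, bond B=-68.5285.
  t=3,j=3: stock 135.7620 → up 149.3382 (V=74.7582), down 104.5367 (V=29.9567). Price 62.6444; hedge Δ=1.0000, bond B=-73.1176.
  t=2,j=0: stock 60.4758 → up 66.5234 (V=0.0000), down 46.5664 (V=0.0000). Price 0.0000; hedge Δ=0.0000, bond B=0.0000.
  t=2,j=1: stock 86.3940 → up 95.0334 (V=22.2495), down 66.5234 (V=0.0000). Price 16.5252; hedge Δ=0.7804, bond B=-50.8976.
  t=2,j=2: stock 123.4200 → up 135.7620 (V=62.6444), down 95.0334 (V=22.2495). Price 51.8154; hedge Δ=0.9918, bond B=-70.5933.
  t=1,j=0: stock 78.5400 → up 86.3940 (V=16.5252), down 60.4758 (V=0.0000). Price 12.2736; hedge Δ=0.6376, bond B=-37.8027.
  t=1,j=1: stock 112.2000 → up 123.4200 (V=51.8154), down 86.3940 (V=16.5252). Price 42.4119; hedge Δ=0.9531, bond B=-64.5280.
  t=0,j=0: stock 102.0000 → up 112.2000 (V=42.4119), down 78.5400 (V=12.2736). Price 34.4173; hedge Δ=0.8954, bond B=-56.9109.
Each (Δ,B) replicates both successor values, so the strategy is self-financing and V0 is arbitrage-free.

(0,0): Delta=0.8954 Bond=-56.9109
(1,0): Delta=0.6376 Bond=-37.8027
(1,1): Delta=0.9531 Bond=-64.5280
(2,0): Delta=0.0000 Bond=0.0000
(2,1): Delta=0.7804 Bond=-50.8976
(2,2): Delta=0.9918 Bond=-70.5933
(3,0): Delta=0.0000 Bond=0.0000
(3,1): Delta=0.0000 Bond=0.0000
(3,2): Delta=0.9552 Bond=-68.5285
(3,3): Delta=1.0000 Bond=-73.1176
V0=34.4173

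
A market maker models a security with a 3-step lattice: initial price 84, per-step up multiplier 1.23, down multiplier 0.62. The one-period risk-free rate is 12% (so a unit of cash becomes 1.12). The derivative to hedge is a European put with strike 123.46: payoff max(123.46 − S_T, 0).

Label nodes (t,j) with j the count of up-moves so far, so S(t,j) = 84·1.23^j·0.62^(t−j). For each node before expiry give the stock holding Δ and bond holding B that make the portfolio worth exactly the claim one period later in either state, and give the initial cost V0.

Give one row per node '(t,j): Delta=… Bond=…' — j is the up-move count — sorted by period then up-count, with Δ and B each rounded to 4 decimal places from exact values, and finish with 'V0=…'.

The replicating-portfolio and risk-neutral prices coincide; use p* = (1.12−0.62)/(1.23−0.62) = 0.8197 for the latter.
Payoff layer (t=3): V(3,0)=103.4404, V(3,1)=83.7438, V(3,2)=44.6682, V(3,3)=0.0000
  t=2,j=0: stock 32.2896 → up 39.7162 (V=83.7438), down 20.0196 (V=103.4404). Price 77.9425; hedge Δ=-1.0000, bond B=110.2321.
  t=2,j=1: stock 64.0584 → up 78.7918 (V=44.6682), down 39.7162 (V=83.7438). Price 46.1737; hedge Δ=-1.0000, bond B=110.2321.
  t=2,j=2: stock 127.0836 → up 156.3128 (V=0.0000), down 78.7918 (V=44.6682). Price 7.1919; hedge Δ=-0.5762, bond B=80.4184.
  t=1,j=0: stock 52.0800 → up 64.0584 (V=46.1737), down 32.2896 (V=77.9425). Price 46.3416; hedge Δ=-1.0000, bond B=98.4216.
  t=1,j=1: stock 103.3200 → up 127.0836 (V=7.1919), down 64.0584 (V=46.1737). Price 12.6977; hedge Δ=-0.6185, bond B=76.6024.
  t=0,j=0: stock 84.0000 → up 103.3200 (V=12.6977), down 52.0800 (V=46.3416). Price 16.7541; hedge Δ=-0.6566, bond B=71.9080.
The time-0 hedge costs 16.7541, which is the no-arbitrage price.

(0,0): Delta=-0.6566 Bond=71.9080
(1,0): Delta=-1.0000 Bond=98.4216
(1,1): Delta=-0.6185 Bond=76.6024
(2,0): Delta=-1.0000 Bond=110.2321
(2,1): Delta=-1.0000 Bond=110.2321
(2,2): Delta=-0.5762 Bond=80.4184
V0=16.7541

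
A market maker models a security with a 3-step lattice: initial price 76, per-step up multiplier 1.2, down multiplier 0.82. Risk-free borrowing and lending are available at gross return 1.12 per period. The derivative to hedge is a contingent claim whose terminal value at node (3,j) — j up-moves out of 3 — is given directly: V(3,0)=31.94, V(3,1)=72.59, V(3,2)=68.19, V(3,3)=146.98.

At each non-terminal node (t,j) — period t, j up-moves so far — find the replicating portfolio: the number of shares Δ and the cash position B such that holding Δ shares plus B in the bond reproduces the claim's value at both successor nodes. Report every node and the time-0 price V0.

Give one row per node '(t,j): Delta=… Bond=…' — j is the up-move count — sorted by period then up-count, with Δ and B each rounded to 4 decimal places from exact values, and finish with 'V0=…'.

Since d<R<u, set p* = (R−d)/(u−d) = 0.7895; price each node as the discounted p*-expectation of its children.
Payoff layer (t=3): V(3,0)=31.9400, V(3,1)=72.5900, V(3,2)=68.1900, V(3,3)=146.9800
Node (2,0) S=51.1024: V=(p*·72.5900+(1−p*)·31.9400)/1.12=57.1715; Δ=(72.5900−31.9400)/(61.3229−41.9040)=2.0933; B=V−Δ·S=-49.8022
Node (2,1) S=74.7840: V=(p*·68.1900+(1−p*)·72.5900)/1.12=61.7110; Δ=(68.1900−72.5900)/(89.7408−61.3229)=-0.1548; B=V−Δ·S=73.2899
Node (2,2) S=109.4400: V=(p*·146.9800+(1−p*)·68.1900)/1.12=116.4220; Δ=(146.9800−68.1900)/(131.3280−89.7408)=1.8946; B=V−Δ·S=-90.9201
Node (1,0) S=62.3200: V=(p*·61.7110+(1−p*)·57.1715)/1.12=54.2458; Δ=(61.7110−57.1715)/(74.7840−51.1024)=0.1917; B=V−Δ·S=42.2998
Node (1,1) S=91.2000: V=(p*·116.4220+(1−p*)·61.7110)/1.12=93.6642; Δ=(116.4220−61.7110)/(109.4400−74.7840)=1.5787; B=V−Δ·S=-50.3121
Node (0,0) S=76.0000: V=(p*·93.6642+(1−p*)·54.2458)/1.12=76.2193; Δ=(93.6642−54.2458)/(91.2000−62.3200)=1.3649; B=V−Δ·S=-27.5133
Root portfolio cost Δ·76+B reproduces V0=76.2193.

(0,0): Delta=1.3649 Bond=-27.5133
(1,0): Delta=0.1917 Bond=42.2998
(1,1): Delta=1.5787 Bond=-50.3121
(2,0): Delta=2.0933 Bond=-49.8022
(2,1): Delta=-0.1548 Bond=73.2899
(2,2): Delta=1.8946 Bond=-90.9201
V0=76.2193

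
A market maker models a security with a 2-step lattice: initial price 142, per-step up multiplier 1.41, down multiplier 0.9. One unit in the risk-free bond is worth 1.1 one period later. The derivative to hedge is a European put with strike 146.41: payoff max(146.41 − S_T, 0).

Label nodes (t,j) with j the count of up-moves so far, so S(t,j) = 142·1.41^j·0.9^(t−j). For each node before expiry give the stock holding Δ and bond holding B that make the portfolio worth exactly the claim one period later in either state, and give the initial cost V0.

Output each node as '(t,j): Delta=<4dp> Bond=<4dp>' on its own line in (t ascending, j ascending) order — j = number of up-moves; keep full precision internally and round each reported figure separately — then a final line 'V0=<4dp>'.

(0,0): Delta=-0.2395 Bond=43.5960
(1,0): Delta=-0.4816 Bond=78.8947
(1,1): Delta=0.0000 Bond=0.0000
V0=9.5849

Under the risk-neutral measure, an up-move has probability p* = (R−d)/(u−d) = 0.3922 and values discount at R = 1.1.
Terminal payoffs: V(2,0)=31.3900, V(2,1)=0.0000, V(2,2)=0.0000
(1,0): S=127.8000. Δ = (V_up−V_dn)/(S_up−S_dn) = (0.0000−31.3900)/(180.1980−115.0200) = -0.4816. V = [p*·0.0000 + (1−p*)·31.3900]/1.1 = 17.3456. B = V − Δ·S = 78.8947.
(1,1): S=200.2200. Δ = (V_up−V_dn)/(S_up−S_dn) = (0.0000−0.0000)/(282.3102−180.1980) = 0.0000. V = [p*·0.0000 + (1−p*)·0.0000]/1.1 = 0.0000. B = V − Δ·S = 0.0000.
(0,0): S=142.0000. Δ = (V_up−V_dn)/(S_up−S_dn) = (0.0000−17.3456)/(200.2200−127.8000) = -0.2395. V = [p*·0.0000 + (1−p*)·17.3456]/1.1 = 9.5849. B = V − Δ·S = 43.5960.
Root portfolio cost Δ·142+B reproduces V0=9.5849.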